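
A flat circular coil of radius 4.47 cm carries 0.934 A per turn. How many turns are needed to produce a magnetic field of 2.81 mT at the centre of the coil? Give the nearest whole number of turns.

For an N-turn coil, B = Nμ₀I/(2R). A single turn gives B₁ = 1.31×10⁻⁵ T with R = 0.0447 m.
N = B/B₁ = 2.81×10⁻³ / 1.31×10⁻⁵ = 214.04.

N = 214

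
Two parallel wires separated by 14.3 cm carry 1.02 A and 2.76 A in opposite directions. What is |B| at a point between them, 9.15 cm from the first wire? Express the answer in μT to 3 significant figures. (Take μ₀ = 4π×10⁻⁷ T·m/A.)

B ≈ 12.9 μT

Each long wire gives B = μ₀I/(2πd). Distances are d₁ = 0.0915 m and d₂ = 0.0515 m.
B₁ = 2.23×10⁻⁶ T, B₂ = 1.07×10⁻⁵ T.
Between antiparallel currents both contributions point the same way, so they add. B = B₁ + B₂ = 2.23×10⁻⁶ + 1.07×10⁻⁵ = 1.29×10⁻⁵ T.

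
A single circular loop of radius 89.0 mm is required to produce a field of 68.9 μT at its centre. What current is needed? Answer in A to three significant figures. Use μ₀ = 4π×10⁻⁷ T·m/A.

I ≈ 9.76 A

At the centre of a circular loop B = μ₀I/(2R), so I = 2RB/μ₀.
With R = 0.089 m, I = 2 × 0.089 × 6.89×10⁻⁵ / (4π×10⁻⁷) = 9.76 A.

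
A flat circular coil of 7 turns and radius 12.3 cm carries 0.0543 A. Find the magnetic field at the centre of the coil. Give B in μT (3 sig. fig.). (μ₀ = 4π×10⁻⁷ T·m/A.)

For an N-turn flat coil, B = Nμ₀I/(2R) with R = 0.123 m.
B = 7 × 2.77×10⁻⁷ T = 1.94×10⁻⁶ T.

B ≈ 1.94 μT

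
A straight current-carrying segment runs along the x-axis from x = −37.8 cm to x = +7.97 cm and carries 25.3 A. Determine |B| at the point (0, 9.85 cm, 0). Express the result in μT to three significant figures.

B ≈ 41.0 μT

For a finite straight segment, B = (μ₀I/4πd)(sinθ₁ + sinθ₂), where θ₁, θ₂ are the angles from the perpendicular to each end.
The perpendicular distance is d = 0.0985 m; the end-offsets along the wire are a = 0.378 m and b = 0.0797 m.
sinθ₁ = 0.378/√(0.378²+0.0985²) = 0.9677; sinθ₂ = 0.0797/√(0.0797²+0.0985²) = 0.6290.
B = (4π×10⁻⁷ × 25.3) / (4π × 0.0985) × (0.9677 + 0.6290) = 4.10×10⁻⁵ T.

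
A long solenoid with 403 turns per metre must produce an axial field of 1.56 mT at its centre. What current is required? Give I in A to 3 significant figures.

Inside a long solenoid B = μ₀nI with n = 403 m⁻¹, so I = B/(μ₀n).
I = 1.56×10⁻³ / (4π×10⁻⁷ × 403) = 3.08 A.

I ≈ 3.08 A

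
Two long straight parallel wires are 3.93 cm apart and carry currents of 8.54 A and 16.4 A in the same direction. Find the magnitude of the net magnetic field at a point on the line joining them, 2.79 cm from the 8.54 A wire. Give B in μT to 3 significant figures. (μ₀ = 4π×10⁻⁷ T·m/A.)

Each long wire gives B = μ₀I/(2πd). Distances are d₁ = 0.0279 m and d₂ = 0.0114 m.
B₁ = 6.12×10⁻⁵ T, B₂ = 2.88×10⁻⁴ T.
Between parallel currents the two contributions point in opposite directions, so they subtract. B = |B₁ − B₂| = |6.12×10⁻⁵ − 2.88×10⁻⁴| = 2.27×10⁻⁴ T.

B ≈ 227 μT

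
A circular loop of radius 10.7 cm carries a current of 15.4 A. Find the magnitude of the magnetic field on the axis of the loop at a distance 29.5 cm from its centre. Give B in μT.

On the axis of a circular loop, B = μ₀IR² / [2(R²+z²)^(3/2)].
R² + z² = (0.107)² + (0.295)² = 0.09847 m², and (R²+z²)^(3/2) = 3.09×10⁻² m³.
B = (4π×10⁻⁷ × 15.4 × 0.01145) / (2 × 3.09×10⁻²) = 3.58×10⁻⁶ T.

B ≈ 3.58 μT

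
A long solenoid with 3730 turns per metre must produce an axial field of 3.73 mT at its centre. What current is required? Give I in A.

Inside a long solenoid B = μ₀nI with n = 3730 m⁻¹, so I = B/(μ₀n).
I = 3.73×10⁻³ / (4π×10⁻⁷ × 3730) = 0.796 A.

I ≈ 0.796 A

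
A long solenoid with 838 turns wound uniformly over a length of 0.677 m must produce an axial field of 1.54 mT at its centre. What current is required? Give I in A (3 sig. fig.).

Inside a long solenoid B = μ₀nI with n = 1238 m⁻¹, so I = B/(μ₀n).
I = 1.54×10⁻³ / (4π×10⁻⁷ × 1238) = 0.990 A.

I ≈ 0.990 A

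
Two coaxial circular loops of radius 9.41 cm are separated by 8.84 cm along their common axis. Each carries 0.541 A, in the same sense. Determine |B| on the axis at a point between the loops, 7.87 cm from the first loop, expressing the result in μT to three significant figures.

B ≈ 5.19 μT

Each loop contributes B = μ₀IR²/[2(R²+z²)^(3/2)] on the axis, with z measured from that loop.
Loop 1 (z = 0.0787 m): B₁ = 1.63×10⁻⁶ T. Loop 2 (z = 0.0097 m): B₂ = 3.56×10⁻⁶ T.
The fields add: B = B₁ + B₂ = 5.19×10⁻⁶ T.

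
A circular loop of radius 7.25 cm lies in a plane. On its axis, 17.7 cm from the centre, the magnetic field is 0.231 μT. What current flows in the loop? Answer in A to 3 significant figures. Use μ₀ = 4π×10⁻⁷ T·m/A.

I ≈ 0.489 A

On the axis of a loop, B = μ₀IR²/[2(R²+z²)^(3/2)], so I = 2B(R²+z²)^(3/2)/(μ₀R²).
R² + z² = 0.005256 + 0.03133 = 0.03659 m²; raised to 3/2 gives 7.00×10⁻³ m³.
I = 2 × 2.31×10⁻⁷ × 7.00×10⁻³ / (1.26×10⁻⁶ × 0.005256) = 0.489 A.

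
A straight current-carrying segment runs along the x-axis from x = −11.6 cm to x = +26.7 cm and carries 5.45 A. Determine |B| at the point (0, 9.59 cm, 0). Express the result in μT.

B ≈ 9.73 μT

For a finite straight segment, B = (μ₀I/4πd)(sinθ₁ + sinθ₂), where θ₁, θ₂ are the angles from the perpendicular to each end.
The perpendicular distance is d = 0.0959 m; the end-offsets along the wire are a = 0.116 m and b = 0.267 m.
sinθ₁ = 0.116/√(0.116²+0.0959²) = 0.7707; sinθ₂ = 0.267/√(0.267²+0.0959²) = 0.9411.
B = (4π×10⁻⁷ × 5.45) / (4π × 0.0959) × (0.7707 + 0.9411) = 9.73×10⁻⁶ T.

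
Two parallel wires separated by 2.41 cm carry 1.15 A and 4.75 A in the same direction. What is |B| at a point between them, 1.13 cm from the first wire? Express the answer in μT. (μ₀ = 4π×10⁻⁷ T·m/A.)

B ≈ 53.9 μT

Each long wire gives B = μ₀I/(2πd). Distances are d₁ = 0.0113 m and d₂ = 0.0128 m.
B₁ = 2.04×10⁻⁵ T, B₂ = 7.42×10⁻⁵ T.
Between parallel currents the two contributions point in opposite directions, so they subtract. B = |B₁ − B₂| = |2.04×10⁻⁵ − 7.42×10⁻⁵| = 5.39×10⁻⁵ T.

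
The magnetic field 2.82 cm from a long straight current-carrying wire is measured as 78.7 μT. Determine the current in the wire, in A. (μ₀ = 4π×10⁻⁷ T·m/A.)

For a long straight wire B = μ₀I/(2πd), so I = 2πdB/μ₀.
I = 2π × 0.0282 × 7.87×10⁻⁵ / (4π×10⁻⁷) = 11.1 A.

I ≈ 11.1 A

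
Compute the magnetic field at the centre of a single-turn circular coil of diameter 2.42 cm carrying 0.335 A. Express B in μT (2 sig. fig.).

B ≈ 17 μT

At the centre of a circular loop the Biot–Savart law gives B = μ₀I/(2R) (so R = 0.0121 m).
B = (4π×10⁻⁷ × 0.335) / (2 × 0.0121) = 1.74×10⁻⁵ T.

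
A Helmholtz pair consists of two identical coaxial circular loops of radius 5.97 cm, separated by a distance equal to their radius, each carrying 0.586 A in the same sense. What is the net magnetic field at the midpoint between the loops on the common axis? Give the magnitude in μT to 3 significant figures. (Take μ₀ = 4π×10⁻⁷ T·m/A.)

B ≈ 8.83 μT

Each loop contributes B = μ₀IR²/[2(R²+z²)^(3/2)] on the axis, with z measured from that loop.
Loop 1 (z = 0.02985 m): B₁ = 4.41×10⁻⁶ T. Loop 2 (z = 0.02985 m): B₂ = 4.41×10⁻⁶ T.
The fields add: B = B₁ + B₂ = 8.83×10⁻⁶ T.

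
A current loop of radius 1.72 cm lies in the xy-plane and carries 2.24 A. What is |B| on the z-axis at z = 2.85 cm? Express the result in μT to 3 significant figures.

On the axis of a circular loop, B = μ₀IR² / [2(R²+z²)^(3/2)].
R² + z² = (0.0172)² + (0.0285)² = 0.001108 m², and (R²+z²)^(3/2) = 3.69×10⁻⁵ m³.
B = (4π×10⁻⁷ × 2.24 × 0.0002958) / (2 × 3.69×10⁻⁵) = 1.13×10⁻⁵ T.

B ≈ 11.3 μT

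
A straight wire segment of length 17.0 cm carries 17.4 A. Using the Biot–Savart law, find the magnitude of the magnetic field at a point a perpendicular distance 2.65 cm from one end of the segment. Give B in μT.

For a finite straight segment, B = (μ₀I/4πd)(sinθ₁ + sinθ₂), where θ₁, θ₂ are the angles from the perpendicular to each end.
The perpendicular foot is at one end, so the two end-offsets along the wire are 0 and L = 0.17 m.
sinθ₁ = 0/√(0²+0.0265²) = 0.0000; sinθ₂ = 0.17/√(0.17²+0.0265²) = 0.9881.
B = (4π×10⁻⁷ × 17.4) / (4π × 0.0265) × (0.0000 + 0.9881) = 6.49×10⁻⁵ T.

B ≈ 64.9 μT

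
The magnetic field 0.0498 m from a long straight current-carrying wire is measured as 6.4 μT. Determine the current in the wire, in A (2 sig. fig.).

For a long straight wire B = μ₀I/(2πd), so I = 2πdB/μ₀.
I = 2π × 0.0498 × 6.40×10⁻⁶ / (4π×10⁻⁷) = 1.59 A.

I ≈ 1.6 A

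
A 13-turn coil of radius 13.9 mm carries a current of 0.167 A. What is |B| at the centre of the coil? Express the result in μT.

B ≈ 98.1 μT

For an N-turn flat coil, B = Nμ₀I/(2R) with R = 0.0139 m.
B = 13 × 7.55×10⁻⁶ T = 9.81×10⁻⁵ T.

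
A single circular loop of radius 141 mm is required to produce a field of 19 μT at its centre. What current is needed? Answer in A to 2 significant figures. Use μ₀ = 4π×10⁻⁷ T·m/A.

I ≈ 4.3 A

At the centre of a circular loop B = μ₀I/(2R), so I = 2RB/μ₀.
With R = 0.141 m, I = 2 × 0.141 × 1.90×10⁻⁵ / (4π×10⁻⁷) = 4.26 A.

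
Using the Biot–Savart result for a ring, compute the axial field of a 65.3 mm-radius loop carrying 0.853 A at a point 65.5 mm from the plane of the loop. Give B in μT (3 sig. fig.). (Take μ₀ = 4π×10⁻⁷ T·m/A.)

B ≈ 2.89 μT

On the axis of a circular loop, B = μ₀IR² / [2(R²+z²)^(3/2)].
R² + z² = (0.0653)² + (0.0655)² = 0.008554 m², and (R²+z²)^(3/2) = 7.91×10⁻⁴ m³.
B = (4π×10⁻⁷ × 0.853 × 0.004264) / (2 × 7.91×10⁻⁴) = 2.89×10⁻⁶ T.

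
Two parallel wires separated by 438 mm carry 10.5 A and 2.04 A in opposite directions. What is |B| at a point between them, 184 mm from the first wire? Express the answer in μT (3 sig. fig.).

B ≈ 13.0 μT

Each long wire gives B = μ₀I/(2πd). Distances are d₁ = 0.184 m and d₂ = 0.254 m.
B₁ = 1.14×10⁻⁵ T, B₂ = 1.61×10⁻⁶ T.
Between antiparallel currents both contributions point the same way, so they add. B = B₁ + B₂ = 1.14×10⁻⁵ + 1.61×10⁻⁶ = 1.30×10⁻⁵ T.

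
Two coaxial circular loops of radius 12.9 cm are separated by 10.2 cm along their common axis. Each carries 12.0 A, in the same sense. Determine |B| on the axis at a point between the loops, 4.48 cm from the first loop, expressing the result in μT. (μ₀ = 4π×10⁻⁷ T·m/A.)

B ≈ 93.9 μT

Each loop contributes B = μ₀IR²/[2(R²+z²)^(3/2)] on the axis, with z measured from that loop.
Loop 1 (z = 0.0448 m): B₁ = 4.93×10⁻⁵ T. Loop 2 (z = 0.0572 m): B₂ = 4.47×10⁻⁵ T.
The fields add: B = B₁ + B₂ = 9.39×10⁻⁵ T.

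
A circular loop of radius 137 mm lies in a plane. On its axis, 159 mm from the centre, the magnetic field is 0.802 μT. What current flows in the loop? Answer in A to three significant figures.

I ≈ 0.629 A

On the axis of a loop, B = μ₀IR²/[2(R²+z²)^(3/2)], so I = 2B(R²+z²)^(3/2)/(μ₀R²).
R² + z² = 0.01877 + 0.02528 = 0.04405 m²; raised to 3/2 gives 9.25×10⁻³ m³.
I = 2 × 8.02×10⁻⁷ × 9.25×10⁻³ / (1.26×10⁻⁶ × 0.01877) = 0.629 A.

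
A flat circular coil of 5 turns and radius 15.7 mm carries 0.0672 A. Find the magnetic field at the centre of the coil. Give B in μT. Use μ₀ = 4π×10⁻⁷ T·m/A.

For an N-turn flat coil, B = Nμ₀I/(2R) with R = 0.0157 m.
B = 5 × 2.69×10⁻⁶ T = 1.34×10⁻⁵ T.

B ≈ 13.4 μT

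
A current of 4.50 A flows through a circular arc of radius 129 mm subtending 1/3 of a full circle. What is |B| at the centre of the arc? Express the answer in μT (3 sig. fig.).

B ≈ 7.31 μT

The Biot–Savart field of a circular arc at its centre is B = μ₀Iφ/(4πR), with φ = 2.094 rad.
B = (4π×10⁻⁷ × 4.50 × 2.094) / (4π × 0.129) = 7.31×10⁻⁶ T.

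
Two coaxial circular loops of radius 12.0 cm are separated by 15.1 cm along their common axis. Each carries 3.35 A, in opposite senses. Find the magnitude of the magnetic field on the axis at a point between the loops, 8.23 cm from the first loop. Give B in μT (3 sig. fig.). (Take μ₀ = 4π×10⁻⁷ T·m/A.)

B ≈ 1.63 μT

Each loop contributes B = μ₀IR²/[2(R²+z²)^(3/2)] on the axis, with z measured from that loop.
Loop 1 (z = 0.0823 m): B₁ = 9.84×10⁻⁶ T. Loop 2 (z = 0.0687 m): B₂ = 1.15×10⁻⁵ T.
The fields oppose: B = |B₁ − B₂| = 1.63×10⁻⁶ T.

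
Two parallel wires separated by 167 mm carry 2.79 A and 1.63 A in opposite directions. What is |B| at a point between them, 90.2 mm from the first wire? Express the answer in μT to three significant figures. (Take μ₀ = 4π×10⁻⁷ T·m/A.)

B ≈ 10.4 μT

Each long wire gives B = μ₀I/(2πd). Distances are d₁ = 0.0902 m and d₂ = 0.0768 m.
B₁ = 6.19×10⁻⁶ T, B₂ = 4.24×10⁻⁶ T.
Between antiparallel currents both contributions point the same way, so they add. B = B₁ + B₂ = 6.19×10⁻⁶ + 4.24×10⁻⁶ = 1.04×10⁻⁵ T.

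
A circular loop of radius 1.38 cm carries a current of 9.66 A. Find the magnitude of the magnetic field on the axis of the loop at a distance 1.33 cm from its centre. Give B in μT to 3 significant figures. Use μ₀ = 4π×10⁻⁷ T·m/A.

On the axis of a circular loop, B = μ₀IR² / [2(R²+z²)^(3/2)].
R² + z² = (0.0138)² + (0.0133)² = 0.0003673 m², and (R²+z²)^(3/2) = 7.04×10⁻⁶ m³.
B = (4π×10⁻⁷ × 9.66 × 0.0001904) / (2 × 7.04×10⁻⁶) = 1.64×10⁻⁴ T.

B ≈ 164 μT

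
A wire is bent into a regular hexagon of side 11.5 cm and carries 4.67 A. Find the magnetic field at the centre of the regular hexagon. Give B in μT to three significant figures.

Each side is a finite straight segment at perpendicular distance d = a/(2 tan(π/6)) = 0.09959 m from the centre, with end-angles ±π/6.
One side contributes B₁ = (μ₀I/4πd)·2 sin(π/6) = 4.69×10⁻⁶ T.
All 6 sides add in the same direction: B = 6 × 4.69×10⁻⁶ = 2.81×10⁻⁵ T.

B ≈ 28.1 μT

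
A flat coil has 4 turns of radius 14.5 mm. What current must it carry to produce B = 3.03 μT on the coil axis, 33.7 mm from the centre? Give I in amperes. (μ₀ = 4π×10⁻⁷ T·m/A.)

For an N-turn coil, B = Nμ₀IR²/[2(R²+z²)^(3/2)] with R = 0.0145 m, z = 0.0337 m, so I = 2B(R²+z²)^(3/2)/(Nμ₀R²) = 2 × 3.03×10⁻⁶ × 4.94×10⁻⁵ / (4 × 4π×10⁻⁷ × 0.0002103) = 0.283 A.

I ≈ 0.283 A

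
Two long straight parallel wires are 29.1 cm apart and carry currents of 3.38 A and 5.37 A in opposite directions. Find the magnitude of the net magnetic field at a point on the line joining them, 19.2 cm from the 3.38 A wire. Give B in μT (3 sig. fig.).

Each long wire gives B = μ₀I/(2πd). Distances are d₁ = 0.192 m and d₂ = 0.099 m.
B₁ = 3.52×10⁻⁶ T, B₂ = 1.08×10⁻⁵ T.
Between antiparallel currents both contributions point the same way, so they add. B = B₁ + B₂ = 3.52×10⁻⁶ + 1.08×10⁻⁵ = 1.44×10⁻⁵ T.

B ≈ 14.4 μT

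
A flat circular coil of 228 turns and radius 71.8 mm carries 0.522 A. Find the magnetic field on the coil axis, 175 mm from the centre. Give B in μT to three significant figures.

B ≈ 57.0 μT

For an N-turn flat coil, B = Nμ₀IR²/[2(R²+z²)^(3/2)] with R = 0.0718 m, z = 0.175 m.
B = 228 × 2.50×10⁻⁷ T = 5.70×10⁻⁵ T.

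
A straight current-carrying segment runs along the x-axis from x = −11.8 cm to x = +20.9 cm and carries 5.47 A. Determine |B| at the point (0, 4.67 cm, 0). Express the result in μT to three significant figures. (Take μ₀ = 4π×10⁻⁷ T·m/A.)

For a finite straight segment, B = (μ₀I/4πd)(sinθ₁ + sinθ₂), where θ₁, θ₂ are the angles from the perpendicular to each end.
The perpendicular distance is d = 0.0467 m; the end-offsets along the wire are a = 0.118 m and b = 0.209 m.
sinθ₁ = 0.118/√(0.118²+0.0467²) = 0.9298; sinθ₂ = 0.209/√(0.209²+0.0467²) = 0.9759.
B = (4π×10⁻⁷ × 5.47) / (4π × 0.0467) × (0.9298 + 0.9759) = 2.23×10⁻⁵ T.

B ≈ 22.3 μT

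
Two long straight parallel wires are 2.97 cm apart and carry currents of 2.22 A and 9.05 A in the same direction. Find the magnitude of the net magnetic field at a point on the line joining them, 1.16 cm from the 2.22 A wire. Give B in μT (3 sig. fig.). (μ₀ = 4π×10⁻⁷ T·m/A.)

Each long wire gives B = μ₀I/(2πd). Distances are d₁ = 0.0116 m and d₂ = 0.0181 m.
B₁ = 3.83×10⁻⁵ T, B₂ = 1.00×10⁻⁴ T.
Between parallel currents the two contributions point in opposite directions, so they subtract. B = |B₁ − B₂| = |3.83×10⁻⁵ − 1.00×10⁻⁴| = 6.17×10⁻⁵ T.

B ≈ 61.7 μT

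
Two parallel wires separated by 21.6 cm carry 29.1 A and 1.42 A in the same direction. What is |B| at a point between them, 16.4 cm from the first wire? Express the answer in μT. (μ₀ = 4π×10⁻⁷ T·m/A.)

Each long wire gives B = μ₀I/(2πd). Distances are d₁ = 0.164 m and d₂ = 0.052 m.
B₁ = 3.55×10⁻⁵ T, B₂ = 5.46×10⁻⁶ T.
Between parallel currents the two contributions point in opposite directions, so they subtract. B = |B₁ − B₂| = |3.55×10⁻⁵ − 5.46×10⁻⁶| = 3.00×10⁻⁵ T.

B ≈ 30.0 μT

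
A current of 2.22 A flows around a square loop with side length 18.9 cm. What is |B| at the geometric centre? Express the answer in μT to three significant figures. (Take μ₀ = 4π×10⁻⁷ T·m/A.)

B ≈ 13.3 μT

Each side is a finite straight segment at perpendicular distance d = a/(2 tan(π/4)) = 0.0945 m from the centre, with end-angles ±π/4.
One side contributes B₁ = (μ₀I/4πd)·2 sin(π/4) = 3.32×10⁻⁶ T.
All 4 sides add in the same direction: B = 4 × 3.32×10⁻⁶ = 1.33×10⁻⁵ T.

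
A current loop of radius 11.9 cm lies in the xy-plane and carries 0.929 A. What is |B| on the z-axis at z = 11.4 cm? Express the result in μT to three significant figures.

On the axis of a circular loop, B = μ₀IR² / [2(R²+z²)^(3/2)].
R² + z² = (0.119)² + (0.114)² = 0.02716 m², and (R²+z²)^(3/2) = 4.48×10⁻³ m³.
B = (4π×10⁻⁷ × 0.929 × 0.01416) / (2 × 4.48×10⁻³) = 1.85×10⁻⁶ T.

B ≈ 1.85 μT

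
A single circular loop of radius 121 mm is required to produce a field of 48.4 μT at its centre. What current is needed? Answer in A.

I ≈ 9.32 A

At the centre of a circular loop B = μ₀I/(2R), so I = 2RB/μ₀.
With R = 0.121 m, I = 2 × 0.121 × 4.84×10⁻⁵ / (4π×10⁻⁷) = 9.32 A.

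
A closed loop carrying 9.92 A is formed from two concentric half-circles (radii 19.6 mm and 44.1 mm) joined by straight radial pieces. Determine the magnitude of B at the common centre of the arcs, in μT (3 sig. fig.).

B ≈ 88.3 μT

The radial connectors point toward the centre, so dl × r̂ = 0 and they contribute nothing.
Each semicircle gives μ₀I/(4R): inner arc 1.59×10⁻⁴ T, outer arc 7.07×10⁻⁵ T.
The two arcs carry current in opposite angular senses, so their fields oppose: B = |1.59×10⁻⁴ − 7.07×10⁻⁵| = 8.83×10⁻⁵ T.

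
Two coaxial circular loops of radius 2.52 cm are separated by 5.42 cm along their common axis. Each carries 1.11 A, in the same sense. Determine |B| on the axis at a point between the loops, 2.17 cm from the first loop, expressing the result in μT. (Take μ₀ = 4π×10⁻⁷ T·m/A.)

Each loop contributes B = μ₀IR²/[2(R²+z²)^(3/2)] on the axis, with z measured from that loop.
Loop 1 (z = 0.0217 m): B₁ = 1.20×10⁻⁵ T. Loop 2 (z = 0.0325 m): B₂ = 6.37×10⁻⁶ T.
The fields add: B = B₁ + B₂ = 1.84×10⁻⁵ T.

B ≈ 18.4 μT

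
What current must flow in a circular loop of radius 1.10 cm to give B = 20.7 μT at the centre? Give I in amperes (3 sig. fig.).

I ≈ 0.362 A

At the centre of a circular loop B = μ₀I/(2R), so I = 2RB/μ₀.
With R = 0.011 m, I = 2 × 0.011 × 2.07×10⁻⁵ / (4π×10⁻⁷) = 0.362 A.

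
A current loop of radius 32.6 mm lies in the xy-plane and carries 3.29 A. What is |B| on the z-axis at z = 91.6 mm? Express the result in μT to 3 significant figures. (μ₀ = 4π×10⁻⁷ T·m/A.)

On the axis of a circular loop, B = μ₀IR² / [2(R²+z²)^(3/2)].
R² + z² = (0.0326)² + (0.0916)² = 0.009453 m², and (R²+z²)^(3/2) = 9.19×10⁻⁴ m³.
B = (4π×10⁻⁷ × 3.29 × 0.001063) / (2 × 9.19×10⁻⁴) = 2.39×10⁻⁶ T.

B ≈ 2.39 μT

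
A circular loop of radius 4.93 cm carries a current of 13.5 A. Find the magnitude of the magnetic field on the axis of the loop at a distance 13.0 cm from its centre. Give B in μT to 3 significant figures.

B ≈ 7.67 μT

On the axis of a circular loop, B = μ₀IR² / [2(R²+z²)^(3/2)].
R² + z² = (0.0493)² + (0.13)² = 0.01933 m², and (R²+z²)^(3/2) = 2.69×10⁻³ m³.
B = (4π×10⁻⁷ × 13.5 × 0.00243) / (2 × 2.69×10⁻³) = 7.67×10⁻⁶ T.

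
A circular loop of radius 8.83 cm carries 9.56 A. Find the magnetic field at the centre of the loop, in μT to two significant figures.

B ≈ 68 μT

At the centre of a circular loop the Biot–Savart law gives B = μ₀I/(2R).
B = (4π×10⁻⁷ × 9.56) / (2 × 0.0883) = 6.80×10⁻⁵ T.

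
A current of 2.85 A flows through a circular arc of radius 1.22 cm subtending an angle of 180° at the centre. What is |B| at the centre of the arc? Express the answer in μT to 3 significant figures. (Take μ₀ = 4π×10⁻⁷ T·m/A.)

B ≈ 73.4 μT

The Biot–Savart field of a circular arc at its centre is B = μ₀Iφ/(4πR), with φ = 3.142 rad.
B = (4π×10⁻⁷ × 2.85 × 3.142) / (4π × 0.0122) = 7.34×10⁻⁵ T.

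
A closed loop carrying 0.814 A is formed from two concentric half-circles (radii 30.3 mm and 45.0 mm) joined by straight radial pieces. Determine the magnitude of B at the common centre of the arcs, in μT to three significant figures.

The radial connectors point toward the centre, so dl × r̂ = 0 and they contribute nothing.
Each semicircle gives μ₀I/(4R): inner arc 8.44×10⁻⁶ T, outer arc 5.68×10⁻⁶ T.
The two arcs carry current in opposite angular senses, so their fields oppose: B = |8.44×10⁻⁶ − 5.68×10⁻⁶| = 2.76×10⁻⁶ T.

B ≈ 2.76 μT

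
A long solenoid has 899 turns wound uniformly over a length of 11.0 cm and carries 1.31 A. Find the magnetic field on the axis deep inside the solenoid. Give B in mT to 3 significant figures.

Inside a long solenoid, B = μ₀nI with n = 8173 turns/m.
B = 4π×10⁻⁷ × 8173 × 1.31 = 1.35×10⁻² T.

B ≈ 13.5 mT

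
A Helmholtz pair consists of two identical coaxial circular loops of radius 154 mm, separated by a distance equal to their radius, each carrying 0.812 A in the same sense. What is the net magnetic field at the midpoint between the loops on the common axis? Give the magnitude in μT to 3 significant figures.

B ≈ 4.74 μT

Each loop contributes B = μ₀IR²/[2(R²+z²)^(3/2)] on the axis, with z measured from that loop.
Loop 1 (z = 0.077 m): B₁ = 2.37×10⁻⁶ T. Loop 2 (z = 0.077 m): B₂ = 2.37×10⁻⁶ T.
The fields add: B = B₁ + B₂ = 4.74×10⁻⁶ T.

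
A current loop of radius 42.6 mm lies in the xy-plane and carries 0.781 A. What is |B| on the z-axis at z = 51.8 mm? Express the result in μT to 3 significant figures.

On the axis of a circular loop, B = μ₀IR² / [2(R²+z²)^(3/2)].
R² + z² = (0.0426)² + (0.0518)² = 0.004498 m², and (R²+z²)^(3/2) = 3.02×10⁻⁴ m³.
B = (4π×10⁻⁷ × 0.781 × 0.001815) / (2 × 3.02×10⁻⁴) = 2.95×10⁻⁶ T.

B ≈ 2.95 μT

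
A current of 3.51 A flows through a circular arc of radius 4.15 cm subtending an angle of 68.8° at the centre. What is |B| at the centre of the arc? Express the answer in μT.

B ≈ 10.2 μT

The Biot–Savart field of a circular arc at its centre is B = μ₀Iφ/(4πR), with φ = 1.201 rad.
B = (4π×10⁻⁷ × 3.51 × 1.201) / (4π × 0.0415) = 1.02×10⁻⁵ T.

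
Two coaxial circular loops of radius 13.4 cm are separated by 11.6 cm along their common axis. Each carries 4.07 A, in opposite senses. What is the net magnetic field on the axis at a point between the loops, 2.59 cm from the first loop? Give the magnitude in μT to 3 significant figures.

B ≈ 7.16 μT

Each loop contributes B = μ₀IR²/[2(R²+z²)^(3/2)] on the axis, with z measured from that loop.
Loop 1 (z = 0.0259 m): B₁ = 1.81×10⁻⁵ T. Loop 2 (z = 0.0901 m): B₂ = 1.09×10⁻⁵ T.
The fields oppose: B = |B₁ − B₂| = 7.16×10⁻⁶ T.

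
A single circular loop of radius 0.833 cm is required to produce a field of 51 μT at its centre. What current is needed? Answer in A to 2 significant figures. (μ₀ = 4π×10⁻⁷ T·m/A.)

At the centre of a circular loop B = μ₀I/(2R), so I = 2RB/μ₀.
With R = 0.00833 m, I = 2 × 0.00833 × 5.10×10⁻⁵ / (4π×10⁻⁷) = 0.676 A.

I ≈ 0.68 A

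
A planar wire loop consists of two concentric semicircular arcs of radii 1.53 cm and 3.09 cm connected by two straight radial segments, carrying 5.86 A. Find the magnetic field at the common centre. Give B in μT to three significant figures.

The radial connectors point toward the centre, so dl × r̂ = 0 and they contribute nothing.
Each semicircle gives μ₀I/(4R): inner arc 1.20×10⁻⁴ T, outer arc 5.96×10⁻⁵ T.
The two arcs carry current in opposite angular senses, so their fields oppose: B = |1.20×10⁻⁴ − 5.96×10⁻⁵| = 6.07×10⁻⁵ T.

B ≈ 60.7 μT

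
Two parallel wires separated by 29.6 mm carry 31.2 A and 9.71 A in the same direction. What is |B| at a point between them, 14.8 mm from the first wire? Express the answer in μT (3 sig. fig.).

B ≈ 290 μT

Each long wire gives B = μ₀I/(2πd). Distances are d₁ = 0.0148 m and d₂ = 0.0148 m.
B₁ = 4.22×10⁻⁴ T, B₂ = 1.31×10⁻⁴ T.
Between parallel currents the two contributions point in opposite directions, so they subtract. B = |B₁ − B₂| = |4.22×10⁻⁴ − 1.31×10⁻⁴| = 2.90×10⁻⁴ T.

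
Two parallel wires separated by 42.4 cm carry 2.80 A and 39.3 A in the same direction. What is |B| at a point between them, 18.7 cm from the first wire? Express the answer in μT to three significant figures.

Each long wire gives B = μ₀I/(2πd). Distances are d₁ = 0.187 m and d₂ = 0.237 m.
B₁ = 2.99×10⁻⁶ T, B₂ = 3.32×10⁻⁵ T.
Between parallel currents the two contributions point in opposite directions, so they subtract. B = |B₁ − B₂| = |2.99×10⁻⁶ − 3.32×10⁻⁵| = 3.02×10⁻⁵ T.

B ≈ 30.2 μT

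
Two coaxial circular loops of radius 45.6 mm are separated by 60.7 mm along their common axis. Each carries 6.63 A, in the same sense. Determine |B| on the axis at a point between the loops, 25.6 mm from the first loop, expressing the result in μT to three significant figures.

Each loop contributes B = μ₀IR²/[2(R²+z²)^(3/2)] on the axis, with z measured from that loop.
Loop 1 (z = 0.0256 m): B₁ = 6.06×10⁻⁵ T. Loop 2 (z = 0.0351 m): B₂ = 4.55×10⁻⁵ T.
The fields add: B = B₁ + B₂ = 1.06×10⁻⁴ T.

B ≈ 106 μT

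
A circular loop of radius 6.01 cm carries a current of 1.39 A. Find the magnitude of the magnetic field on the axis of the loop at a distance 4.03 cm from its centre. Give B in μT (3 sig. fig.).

On the axis of a circular loop, B = μ₀IR² / [2(R²+z²)^(3/2)].
R² + z² = (0.0601)² + (0.0403)² = 0.005236 m², and (R²+z²)^(3/2) = 3.79×10⁻⁴ m³.
B = (4π×10⁻⁷ × 1.39 × 0.003612) / (2 × 3.79×10⁻⁴) = 8.33×10⁻⁶ T.

B ≈ 8.33 μT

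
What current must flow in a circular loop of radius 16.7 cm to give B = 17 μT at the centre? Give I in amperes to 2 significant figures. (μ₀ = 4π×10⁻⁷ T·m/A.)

At the centre of a circular loop B = μ₀I/(2R), so I = 2RB/μ₀.
With R = 0.167 m, I = 2 × 0.167 × 1.70×10⁻⁵ / (4π×10⁻⁷) = 4.52 A.

I ≈ 4.5 A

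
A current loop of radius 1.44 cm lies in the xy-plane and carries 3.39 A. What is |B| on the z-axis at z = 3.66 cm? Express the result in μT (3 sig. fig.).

On the axis of a circular loop, B = μ₀IR² / [2(R²+z²)^(3/2)].
R² + z² = (0.0144)² + (0.0366)² = 0.001547 m², and (R²+z²)^(3/2) = 6.08×10⁻⁵ m³.
B = (4π×10⁻⁷ × 3.39 × 0.0002074) / (2 × 6.08×10⁻⁵) = 7.26×10⁻⁶ T.

B ≈ 7.26 μT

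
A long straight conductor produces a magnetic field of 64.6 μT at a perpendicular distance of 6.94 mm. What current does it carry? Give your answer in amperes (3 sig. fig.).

For a long straight wire B = μ₀I/(2πd), so I = 2πdB/μ₀.
I = 2π × 0.00694 × 6.46×10⁻⁵ / (4π×10⁻⁷) = 2.24 A.

I ≈ 2.24 A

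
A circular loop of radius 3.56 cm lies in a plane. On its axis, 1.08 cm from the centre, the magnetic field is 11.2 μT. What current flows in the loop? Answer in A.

On the axis of a loop, B = μ₀IR²/[2(R²+z²)^(3/2)], so I = 2B(R²+z²)^(3/2)/(μ₀R²).
R² + z² = 0.001267 + 0.0001166 = 0.001384 m²; raised to 3/2 gives 5.15×10⁻⁵ m³.
I = 2 × 1.12×10⁻⁵ × 5.15×10⁻⁵ / (1.26×10⁻⁶ × 0.001267) = 0.724 A.

I ≈ 0.724 A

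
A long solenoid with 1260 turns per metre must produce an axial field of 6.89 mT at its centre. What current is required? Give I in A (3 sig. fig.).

Inside a long solenoid B = μ₀nI with n = 1260 m⁻¹, so I = B/(μ₀n).
I = 6.89×10⁻³ / (4π×10⁻⁷ × 1260) = 4.35 A.

I ≈ 4.35 A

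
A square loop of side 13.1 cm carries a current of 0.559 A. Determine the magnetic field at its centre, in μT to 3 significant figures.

B ≈ 4.83 μT

Each side is a finite straight segment at perpendicular distance d = a/(2 tan(π/4)) = 0.0655 m from the centre, with end-angles ±π/4.
One side contributes B₁ = (μ₀I/4πd)·2 sin(π/4) = 1.21×10⁻⁶ T.
All 4 sides add in the same direction: B = 4 × 1.21×10⁻⁶ = 4.83×10⁻⁶ T.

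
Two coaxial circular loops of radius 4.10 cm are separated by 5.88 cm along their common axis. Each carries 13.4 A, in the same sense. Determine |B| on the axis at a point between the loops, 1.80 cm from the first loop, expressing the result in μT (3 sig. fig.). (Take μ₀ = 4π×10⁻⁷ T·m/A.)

B ≈ 231 μT

Each loop contributes B = μ₀IR²/[2(R²+z²)^(3/2)] on the axis, with z measured from that loop.
Loop 1 (z = 0.018 m): B₁ = 1.58×10⁻⁴ T. Loop 2 (z = 0.0408 m): B₂ = 7.31×10⁻⁵ T.
The fields add: B = B₁ + B₂ = 2.31×10⁻⁴ T.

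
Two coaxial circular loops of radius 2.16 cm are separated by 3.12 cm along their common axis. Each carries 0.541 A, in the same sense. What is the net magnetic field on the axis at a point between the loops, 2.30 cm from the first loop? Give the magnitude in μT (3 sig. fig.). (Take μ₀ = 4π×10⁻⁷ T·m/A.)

Each loop contributes B = μ₀IR²/[2(R²+z²)^(3/2)] on the axis, with z measured from that loop.
Loop 1 (z = 0.023 m): B₁ = 5.05×10⁻⁶ T. Loop 2 (z = 0.0082 m): B₂ = 1.29×10⁻⁵ T.
The fields add: B = B₁ + B₂ = 1.79×10⁻⁵ T.

B ≈ 17.9 μT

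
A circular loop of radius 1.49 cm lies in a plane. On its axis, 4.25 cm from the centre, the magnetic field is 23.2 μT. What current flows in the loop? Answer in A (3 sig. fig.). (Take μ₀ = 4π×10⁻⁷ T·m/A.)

I ≈ 15.2 A

On the axis of a loop, B = μ₀IR²/[2(R²+z²)^(3/2)], so I = 2B(R²+z²)^(3/2)/(μ₀R²).
R² + z² = 0.000222 + 0.001806 = 0.002028 m²; raised to 3/2 gives 9.13×10⁻⁵ m³.
I = 2 × 2.32×10⁻⁵ × 9.13×10⁻⁵ / (1.26×10⁻⁶ × 0.000222) = 15.2 A.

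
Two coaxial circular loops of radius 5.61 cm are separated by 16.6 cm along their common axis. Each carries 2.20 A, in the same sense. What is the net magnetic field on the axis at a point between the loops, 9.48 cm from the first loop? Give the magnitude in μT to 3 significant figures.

Each loop contributes B = μ₀IR²/[2(R²+z²)^(3/2)] on the axis, with z measured from that loop.
Loop 1 (z = 0.0948 m): B₁ = 3.25×10⁻⁶ T. Loop 2 (z = 0.0712 m): B₂ = 5.84×10⁻⁶ T.
The fields add: B = B₁ + B₂ = 9.10×10⁻⁶ T.

B ≈ 9.10 μT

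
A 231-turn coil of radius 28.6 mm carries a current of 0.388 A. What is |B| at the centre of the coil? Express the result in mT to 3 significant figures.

For an N-turn flat coil, B = Nμ₀I/(2R) with R = 0.0286 m.
B = 231 × 8.52×10⁻⁶ T = 1.97×10⁻³ T.

B ≈ 1.97 mT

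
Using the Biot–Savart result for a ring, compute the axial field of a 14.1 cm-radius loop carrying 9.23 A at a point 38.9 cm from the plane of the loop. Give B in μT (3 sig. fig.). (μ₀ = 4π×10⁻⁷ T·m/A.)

On the axis of a circular loop, B = μ₀IR² / [2(R²+z²)^(3/2)].
R² + z² = (0.141)² + (0.389)² = 0.1712 m², and (R²+z²)^(3/2) = 7.08×10⁻² m³.
B = (4π×10⁻⁷ × 9.23 × 0.01988) / (2 × 7.08×10⁻²) = 1.63×10⁻⁶ T.

B ≈ 1.63 μT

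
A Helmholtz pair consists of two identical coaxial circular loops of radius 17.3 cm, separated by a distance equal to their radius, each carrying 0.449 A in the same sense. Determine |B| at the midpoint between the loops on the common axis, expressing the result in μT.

B ≈ 2.33 μT

Each loop contributes B = μ₀IR²/[2(R²+z²)^(3/2)] on the axis, with z measured from that loop.
Loop 1 (z = 0.0865 m): B₁ = 1.17×10⁻⁶ T. Loop 2 (z = 0.0865 m): B₂ = 1.17×10⁻⁶ T.
The fields add: B = B₁ + B₂ = 2.33×10⁻⁶ T.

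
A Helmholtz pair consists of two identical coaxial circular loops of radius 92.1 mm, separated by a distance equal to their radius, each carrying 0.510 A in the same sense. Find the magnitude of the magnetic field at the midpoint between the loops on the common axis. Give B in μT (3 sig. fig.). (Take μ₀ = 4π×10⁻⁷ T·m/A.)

B ≈ 4.98 μT

Each loop contributes B = μ₀IR²/[2(R²+z²)^(3/2)] on the axis, with z measured from that loop.
Loop 1 (z = 0.04605 m): B₁ = 2.49×10⁻⁶ T. Loop 2 (z = 0.04605 m): B₂ = 2.49×10⁻⁶ T.
The fields add: B = B₁ + B₂ = 4.98×10⁻⁶ T.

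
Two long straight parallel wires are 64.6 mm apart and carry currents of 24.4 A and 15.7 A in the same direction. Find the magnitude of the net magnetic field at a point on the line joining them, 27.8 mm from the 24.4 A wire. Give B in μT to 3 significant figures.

Each long wire gives B = μ₀I/(2πd). Distances are d₁ = 0.0278 m and d₂ = 0.0368 m.
B₁ = 1.76×10⁻⁴ T, B₂ = 8.53×10⁻⁵ T.
Between parallel currents the two contributions point in opposite directions, so they subtract. B = |B₁ − B₂| = |1.76×10⁻⁴ − 8.53×10⁻⁵| = 9.02×10⁻⁵ T.

B ≈ 90.2 μT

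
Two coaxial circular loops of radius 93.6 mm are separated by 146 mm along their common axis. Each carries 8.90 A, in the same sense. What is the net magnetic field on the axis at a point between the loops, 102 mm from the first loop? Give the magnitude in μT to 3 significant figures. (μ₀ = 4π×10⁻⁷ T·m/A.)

B ≈ 62.7 μT

Each loop contributes B = μ₀IR²/[2(R²+z²)^(3/2)] on the axis, with z measured from that loop.
Loop 1 (z = 0.102 m): B₁ = 1.85×10⁻⁵ T. Loop 2 (z = 0.044 m): B₂ = 4.43×10⁻⁵ T.
The fields add: B = B₁ + B₂ = 6.27×10⁻⁵ T.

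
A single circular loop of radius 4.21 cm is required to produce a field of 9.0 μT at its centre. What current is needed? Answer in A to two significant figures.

At the centre of a circular loop B = μ₀I/(2R), so I = 2RB/μ₀.
With R = 0.0421 m, I = 2 × 0.0421 × 9.00×10⁻⁶ / (4π×10⁻⁷) = 0.603 A.

I ≈ 0.60 A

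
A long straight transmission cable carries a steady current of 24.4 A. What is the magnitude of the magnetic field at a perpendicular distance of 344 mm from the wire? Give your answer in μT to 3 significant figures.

B ≈ 14.2 μT

For an infinitely long straight wire, B = μ₀I/(2πd).
B = (4π×10⁻⁷ × 24.4) / (2π × 0.344) = 1.42×10⁻⁵ T.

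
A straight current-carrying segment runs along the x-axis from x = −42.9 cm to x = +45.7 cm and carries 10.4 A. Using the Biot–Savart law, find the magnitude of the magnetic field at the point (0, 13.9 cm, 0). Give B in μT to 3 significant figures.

For a finite straight segment, B = (μ₀I/4πd)(sinθ₁ + sinθ₂), where θ₁, θ₂ are the angles from the perpendicular to each end.
The perpendicular distance is d = 0.139 m; the end-offsets along the wire are a = 0.429 m and b = 0.457 m.
sinθ₁ = 0.429/√(0.429²+0.139²) = 0.9513; sinθ₂ = 0.457/√(0.457²+0.139²) = 0.9567.
B = (4π×10⁻⁷ × 10.4) / (4π × 0.139) × (0.9513 + 0.9567) = 1.43×10⁻⁵ T.

B ≈ 14.3 μT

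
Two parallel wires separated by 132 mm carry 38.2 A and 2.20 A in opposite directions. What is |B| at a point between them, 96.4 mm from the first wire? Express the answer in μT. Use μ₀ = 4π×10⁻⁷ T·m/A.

B ≈ 91.6 μT

Each long wire gives B = μ₀I/(2πd). Distances are d₁ = 0.0964 m and d₂ = 0.0356 m.
B₁ = 7.93×10⁻⁵ T, B₂ = 1.24×10⁻⁵ T.
Between antiparallel currents both contributions point the same way, so they add. B = B₁ + B₂ = 7.93×10⁻⁵ + 1.24×10⁻⁵ = 9.16×10⁻⁵ T.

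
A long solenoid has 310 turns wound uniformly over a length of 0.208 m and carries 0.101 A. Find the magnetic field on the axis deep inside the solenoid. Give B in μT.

Inside a long solenoid, B = μ₀nI with n = 1490 turns/m.
B = 4π×10⁻⁷ × 1490 × 0.101 = 1.89×10⁻⁴ T.

B ≈ 189 μT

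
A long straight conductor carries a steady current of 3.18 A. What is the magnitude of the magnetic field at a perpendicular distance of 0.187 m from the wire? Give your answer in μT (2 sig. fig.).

B ≈ 3.4 μT

For an infinitely long straight wire, B = μ₀I/(2πd).
B = (4π×10⁻⁷ × 3.18) / (2π × 0.187) = 3.40×10⁻⁶ T.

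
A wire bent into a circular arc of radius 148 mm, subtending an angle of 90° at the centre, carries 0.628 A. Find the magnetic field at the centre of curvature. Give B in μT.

B ≈ 0.667 μT

The Biot–Savart field of a circular arc at its centre is B = μ₀Iφ/(4πR), with φ = 1.571 rad.
B = (4π×10⁻⁷ × 0.628 × 1.571) / (4π × 0.148) = 6.67×10⁻⁷ T.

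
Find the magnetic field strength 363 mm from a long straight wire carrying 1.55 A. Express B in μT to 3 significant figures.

B ≈ 0.854 μT

For an infinitely long straight wire, B = μ₀I/(2πd).
B = (4π×10⁻⁷ × 1.55) / (2π × 0.363) = 8.54×10⁻⁷ T.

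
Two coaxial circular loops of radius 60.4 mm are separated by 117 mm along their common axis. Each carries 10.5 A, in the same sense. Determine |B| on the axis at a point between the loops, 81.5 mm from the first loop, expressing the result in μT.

Each loop contributes B = μ₀IR²/[2(R²+z²)^(3/2)] on the axis, with z measured from that loop.
Loop 1 (z = 0.0815 m): B₁ = 2.31×10⁻⁵ T. Loop 2 (z = 0.0355 m): B₂ = 7.00×10⁻⁵ T.
The fields add: B = B₁ + B₂ = 9.30×10⁻⁵ T.

B ≈ 93.0 μT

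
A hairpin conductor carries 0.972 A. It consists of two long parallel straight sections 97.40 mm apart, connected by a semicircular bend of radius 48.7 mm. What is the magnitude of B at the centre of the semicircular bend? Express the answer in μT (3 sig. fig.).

The semicircular arc contributes B_arc = μ₀I·π/(4πR) = μ₀I/(4R) = 6.27×10⁻⁶ T.
Each semi-infinite lead is at perpendicular distance R = 0.0487 m from the centre, with the perpendicular foot at its near end, so it contributes μ₀I/(4πR); both point the same way, together 3.99×10⁻⁶ T.
Arc and leads all point the same direction: B = 6.27×10⁻⁶ + 3.99×10⁻⁶ = 1.03×10⁻⁵ T.

B ≈ 10.3 μT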